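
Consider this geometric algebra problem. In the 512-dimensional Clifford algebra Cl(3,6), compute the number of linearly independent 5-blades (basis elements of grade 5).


Number of grade-k basis blades in Cl(p,q) with n = p + q is C(n, k).
n = 3 + 6 = 9
C(9, 5) = 9! / (5! * 4!)
= 362880 / (120 * 24)
= 126


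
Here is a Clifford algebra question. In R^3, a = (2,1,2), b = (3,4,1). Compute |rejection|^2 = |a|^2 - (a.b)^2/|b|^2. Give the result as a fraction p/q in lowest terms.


|a|^2 = 2^2 + 1^2 + 2^2 = 9
|b|^2 = 3^2 + 4^2 + 1^2 = 26
a . b = 2*3 + 1*4 + 2*1 = 12
(a.b)^2 = 12^2 = 144
|rej|^2 = 9 - 144/26
= (234 - 144)/26
= 90/26
In lowest terms: 45/13


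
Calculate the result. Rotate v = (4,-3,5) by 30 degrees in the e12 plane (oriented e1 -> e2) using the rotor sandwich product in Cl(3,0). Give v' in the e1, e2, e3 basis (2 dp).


Rotor R = cos(15deg) - sin(15deg)*e12
Rotation angle theta = 2 * 15 = 30 degrees in the e12 plane (e1 -> e2).
The component perpendicular to the plane (e3) is invariant: v'_3 = v3 = 5.00
cos(30deg) = 0.8660, sin(30deg) = 0.5000
v'_1 = v1*cos(theta) - v2*sin(theta) = 4*0.8660 - (-3)*0.5000 = 4.96
v'_2 = v1*sin(theta) + v2*cos(theta) = 4*0.5000 + (-3)*0.8660 = -0.60
v' = 4.96*e1 - 0.60*e2 + 5.00*e3


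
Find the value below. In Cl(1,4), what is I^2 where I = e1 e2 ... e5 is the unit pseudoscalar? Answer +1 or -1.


The pseudoscalar I = e1...e_n (product of all n generators) of Cl(p,q) satisfies I^2 = (-1)^(q + n(n-1)/2).
p = 1, q = 4, n = p + q = 5
n(n-1)/2 = 5 * 4 / 2 = 10
Exponent = q + n(n-1)/2 = 4 + 10 = 14
I^2 = (-1)^14 = +1


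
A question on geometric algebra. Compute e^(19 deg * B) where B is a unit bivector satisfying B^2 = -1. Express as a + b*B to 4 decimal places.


For a unit bivector B with B^2 = -1, the exponential series gives
e^(theta*B) = cos(theta) + sin(theta)*B (the GA analogue of Euler's formula).
theta = 19 degrees = 0.331613 rad
cos(19 deg) = 0.9455
sin(19 deg) = 0.3256
exp(theta*B) = 0.9455 + 0.3256*B


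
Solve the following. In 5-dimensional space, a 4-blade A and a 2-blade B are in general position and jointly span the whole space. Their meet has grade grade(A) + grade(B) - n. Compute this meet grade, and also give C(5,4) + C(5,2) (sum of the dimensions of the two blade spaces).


Meet grade = grade(A) + grade(B) - n
= 4 + 2 - 5 = 1
C(5,4) = 5
C(5,2) = 10
dim_A + dim_B = 5 + 10 = 15


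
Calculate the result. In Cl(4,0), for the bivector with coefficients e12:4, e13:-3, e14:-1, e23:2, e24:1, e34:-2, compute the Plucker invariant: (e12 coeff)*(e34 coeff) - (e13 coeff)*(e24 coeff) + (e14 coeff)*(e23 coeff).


Plucker relation: af - be + cd
a*f = 4*(-2) = -8
b*e = (-3)*1 = -3
c*d = (-1)*2 = -2
af - be + cd = -8 - (-3) + (-2)
= -7


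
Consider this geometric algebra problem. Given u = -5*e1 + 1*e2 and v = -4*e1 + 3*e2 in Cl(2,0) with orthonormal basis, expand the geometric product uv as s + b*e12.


Expand: (-5*e1 + 1*e2)(-4*e1 + 3*e2)
= (-5)*(-4)*e1e1 + (-5)*3*e1e2 + 1*(-4)*e2e1 + 1*3*e2e2
Using e1^2 = e2^2 = 1, e2e1 = -e1e2:
Scalar part s = (-5)*(-4) + 1*3 = 20 + 3 = 23
Bivector part b = (-5)*3 - 1*(-4) = -15 - (-4) = -11
uv = 23 - 11*e12


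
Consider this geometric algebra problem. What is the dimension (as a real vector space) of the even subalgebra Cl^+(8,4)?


Even subalgebra dimension = 2^(n-1)
n = 8 + 4 = 12
2^(12 - 1) = 2^11 = 2048
Verification: sum of C(12,k) for even k = 1 + 66 + 495 + 924 + 495 + 66 + 1 = 2048
Result = 2048


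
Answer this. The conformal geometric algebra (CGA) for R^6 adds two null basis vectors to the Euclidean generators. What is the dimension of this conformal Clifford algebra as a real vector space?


The conformal model of R^6 uses Cl(7,1): the 6 Euclidean generators plus two extra orthogonal generators e+ (e+^2 = +1) and e- (e-^2 = -1), from which the null vectors e0, einf are built.
Number of generators m = 6 + 2 = 8.
dim Cl(p,q) = 2^m = 2^8 = 256


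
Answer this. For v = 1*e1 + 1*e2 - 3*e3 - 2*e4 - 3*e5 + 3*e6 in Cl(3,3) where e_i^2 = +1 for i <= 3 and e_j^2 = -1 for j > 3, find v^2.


v^2 = sum of c_i^2 * e_i^2
Positive signature terms (e_i^2 = +1): 1^2 + 1^2 + (-3)^2 = 11
Negative signature terms (e_j^2 = -1): (-2)^2 + (-3)^2 + 3^2 = 22
v^2 = 11 - 22 = -11


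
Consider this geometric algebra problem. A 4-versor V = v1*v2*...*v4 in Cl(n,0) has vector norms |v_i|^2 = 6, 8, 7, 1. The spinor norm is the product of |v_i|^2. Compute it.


Spinor norm N(V) = |v1|^2 * |v2|^2 * ... * |v4|^2
= 6 * 8 * 7 * 1
Running product: 6, 48, 336, 336
N(V) = 336


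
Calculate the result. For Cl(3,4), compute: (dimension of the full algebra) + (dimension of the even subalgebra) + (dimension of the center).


n = 3 + 4 = 7
Total dim = 2^7 = 128
Even subalgebra dim = 2^6 = 64
n is odd, so center dim = 2
Sum = 128 + 64 + 2 = 194


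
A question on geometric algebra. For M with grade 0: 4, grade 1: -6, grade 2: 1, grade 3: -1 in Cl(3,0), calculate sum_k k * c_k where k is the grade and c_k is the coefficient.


Grade-weighted sum = sum of grade_k * coefficient_k
0*4 = 0
1*(-6) = -6
2*1 = 2
3*(-1) = -3
Total = 0 + (-6) + 2 + (-3) = -7


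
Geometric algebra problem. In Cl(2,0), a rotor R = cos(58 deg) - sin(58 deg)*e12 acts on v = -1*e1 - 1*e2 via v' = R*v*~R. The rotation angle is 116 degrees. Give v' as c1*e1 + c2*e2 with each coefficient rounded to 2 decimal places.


Rotor R = cos(58deg) - sin(58deg)*e12
Rotation angle theta = 2 * 58 = 116 degrees
v' = R*v*~R rotates v by theta.
cos(116deg) = -0.4384, sin(116deg) = 0.8988
v'_1 = -1*cos(116deg) - (-1)*sin(116deg)
= -1*(-0.4384) - (-1)*0.8988
= 1.34
v'_2 = -1*sin(116deg) + (-1)*cos(116deg)
= -1*0.8988 + (-1)*(-0.4384)
= -0.46
v' = 1.34*e1 - 0.46*e2


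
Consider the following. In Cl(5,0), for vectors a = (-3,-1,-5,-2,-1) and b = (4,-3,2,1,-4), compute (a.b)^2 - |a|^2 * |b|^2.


a . b = (-3)*4 + (-1)*(-3) + (-5)*2 + (-2)*1 + (-1)*(-4)
= -12 + 3 + (-10) + (-2) + 4 = -17
|a|^2 = (-3)^2 + (-1)^2 + (-5)^2 + (-2)^2 + (-1)^2 = 40
|b|^2 = 4^2 + (-3)^2 + 2^2 + 1^2 + (-4)^2 = 46
(a.b)^2 = (-17)^2 = 289
|a|^2 * |b|^2 = 40 * 46 = 1840
Result = 289 - 1840 = -1551


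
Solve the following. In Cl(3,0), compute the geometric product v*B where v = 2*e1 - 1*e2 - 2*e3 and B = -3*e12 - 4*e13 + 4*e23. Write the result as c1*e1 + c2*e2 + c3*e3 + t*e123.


vB has grade-1 (vector) and grade-3 (trivector) parts: vB = (v _| B) + (v ^ B).
Vector part <vB>_1:
  e1: -v2*b12 - v3*b13 = -(-1)*(-3) - (-2)*(-4) = -11
  e2: v1*b12 - v3*b23 = (2)*(-3) - (-2)*(4) = 2
  e3: v1*b13 + v2*b23 = (2)*(-4) + (-1)*(4) = -12
Trivector part <vB>_3:
  e123: v1*b23 - v2*b13 + v3*b12 = (2)*(4) - (-1)*(-4) + (-2)*(-3) = 10
vB = -11*e1 + 2*e2 - 12*e3 + 10*e123


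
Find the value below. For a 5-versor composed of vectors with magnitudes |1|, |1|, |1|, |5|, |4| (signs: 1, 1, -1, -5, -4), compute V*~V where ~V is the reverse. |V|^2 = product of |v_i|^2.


Each vector v_i has |v_i|^2 = s_i^2
Squared scales: 1^2 = 1, 1^2 = 1, (-1)^2 = 1, (-5)^2 = 25, (-4)^2 = 16
|V|^2 = 1 * 1 * 1 * 25 * 16
= 400


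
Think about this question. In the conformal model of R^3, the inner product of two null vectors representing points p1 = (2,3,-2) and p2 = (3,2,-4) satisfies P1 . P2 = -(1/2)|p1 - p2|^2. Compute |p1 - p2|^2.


p1 - p2 = (-1, 1, 2)
|p1 - p2|^2 = (-1)^2 + 1^2 + 2^2
= 1 + 1 + 4
= 6


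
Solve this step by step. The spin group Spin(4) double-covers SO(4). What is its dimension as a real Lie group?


Spin(n) double-covers SO(n); both have Lie algebra so(n) of dimension n(n-1)/2.
n = 4
n(n-1) = 4 * 3 = 12
dim Spin(4) = 12/2 = 6


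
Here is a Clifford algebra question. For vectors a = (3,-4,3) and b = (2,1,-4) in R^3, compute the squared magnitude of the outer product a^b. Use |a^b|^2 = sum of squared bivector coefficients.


a wedge b = (a1*b2 - a2*b1)*e12 + (a1*b3 - a3*b1)*e13 + (a2*b3 - a3*b2)*e23
e12 coeff: 3*1 - (-4)*2 = 3 - (-8) = 11
e13 coeff: 3*(-4) - 3*2 = -12 - 6 = -18
e23 coeff: (-4)*(-4) - 3*1 = 16 - 3 = 13
|a wedge b|^2 = 11^2 + (-18)^2 + 13^2
= 121 + 324 + 169
= 614


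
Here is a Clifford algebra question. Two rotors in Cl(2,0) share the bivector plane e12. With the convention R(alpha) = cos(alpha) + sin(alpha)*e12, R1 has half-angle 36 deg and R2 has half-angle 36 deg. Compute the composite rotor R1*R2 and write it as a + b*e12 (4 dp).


Same-plane rotors commute and their half-angles add:
R1*R2 = cos(a1 + a2) + sin(a1 + a2)*e12.
a1 + a2 = 36 + 36 = 72 deg
cos(72 deg) = 0.3090
sin(72 deg) = 0.9511
R1*R2 = 0.3090 + 0.9511*e12


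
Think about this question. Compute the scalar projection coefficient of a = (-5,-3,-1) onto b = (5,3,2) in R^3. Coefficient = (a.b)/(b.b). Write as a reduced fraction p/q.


Projection coefficient = (a . b) / (b . b)
a . b = (-5)*5 + (-3)*3 + (-1)*2
= -25 + (-9) + (-2) = -36
b . b = 5^2 + 3^2 + 2^2
= 25 + 9 + 4 = 38
Coefficient = -36/38
In lowest terms: -18/19


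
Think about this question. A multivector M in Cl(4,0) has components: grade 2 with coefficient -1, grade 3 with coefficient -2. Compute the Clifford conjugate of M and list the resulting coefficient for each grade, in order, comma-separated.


Clifford conjugate sign for grade k: (-1)^(k(k+1)/2)
Grade 2: (-1)^(2*3/2) = (-1)^3 = -1, coeff -1 -> 1
Grade 3: (-1)^(3*4/2) = (-1)^6 = 1, coeff -2 -> -2
Conjugated coefficients: 1, -2


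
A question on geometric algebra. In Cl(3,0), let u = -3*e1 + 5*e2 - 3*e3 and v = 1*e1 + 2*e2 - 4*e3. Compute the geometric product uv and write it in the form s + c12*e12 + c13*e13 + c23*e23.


In Cl(3,0): e_i^2 = 1, e_ie_j = -e_je_i for i != j.
Scalar part = u . v = (-3)*1 + 5*2 + (-3)*(-4)
= -3 + 10 + 12 = 19
e12 coeff = (-3)*2 - 5*1 = -6 - 5 = -11
e13 coeff = (-3)*(-4) - (-3)*1 = 12 - (-3) = 15
e23 coeff = 5*(-4) - (-3)*2 = -20 - (-6) = -14
uv = 19 - 11*e12 + 15*e13 - 14*e23


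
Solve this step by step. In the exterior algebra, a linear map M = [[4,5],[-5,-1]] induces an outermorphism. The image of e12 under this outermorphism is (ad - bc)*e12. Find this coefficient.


The outermorphism of a linear map f sends e1^e2 to f(e1)^f(e2).
f(e1) = 4*e1 - 5*e2
f(e2) = 5*e1 - 1*e2
f(e1) ^ f(e2) = (4*e1 - 5*e2) ^ (5*e1 - 1*e2)
= 4*(-1)*e12 + (-5)*5*e21
= (-4 - (-25))*e12
= 21*e12
Coefficient = 21


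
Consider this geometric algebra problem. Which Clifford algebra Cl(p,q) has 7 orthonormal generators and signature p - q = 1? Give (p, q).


We need p + q = 7 and p - q = 1.
Adding: 2p = 7 + 1 = 8, so p = 4.
Then q = 7 - 4 = 3.
(p, q) = (4, 3)


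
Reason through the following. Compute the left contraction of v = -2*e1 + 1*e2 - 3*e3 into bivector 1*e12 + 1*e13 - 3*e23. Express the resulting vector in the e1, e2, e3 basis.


Left contraction v _| B = <vB>_1 (grade-1 part of the geometric product vB).
Using e1_|e12 = e2, e2_|e12 = -e1, e1_|e13 = e3, e3_|e13 = -e1, e2_|e23 = e3, e3_|e23 = -e2:
e1 coeff: -v2*b12 - v3*b13 = -(1)*(1) - (-3)*(1) = 2
e2 coeff: v1*b12 - v3*b23 = (-2)*(1) - (-3)*(-3) = -11
e3 coeff: v1*b13 + v2*b23 = (-2)*(1) + (1)*(-3) = -5
v _| B = 2*e1 - 11*e2 - 5*e3


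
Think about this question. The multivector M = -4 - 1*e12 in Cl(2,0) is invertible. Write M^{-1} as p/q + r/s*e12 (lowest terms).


M = -4 - 1*e12, where e12^2 = -1.
Since M commutes with its reverse ~M = a - b*e12, M * ~M = a^2 - b^2*e12^2 = a^2 + b^2.
So M^{-1} = ~M / (a^2 + b^2) = (a - b*e12)/(a^2 + b^2).
a^2 + b^2 = 16 + 1 = 17
Scalar part = -4/17 = -4/17
Bivector coeff = 1/17 = 1/17
M^{-1} = -4/17 + 1/17*e12


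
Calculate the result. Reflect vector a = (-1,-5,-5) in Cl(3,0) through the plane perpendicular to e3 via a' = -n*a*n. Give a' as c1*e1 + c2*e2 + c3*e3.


Reflection formula: a' = -n*a*n, with n = e3 (unit vector, n^2 = 1).
For reflection through hyperplane perp to e3:
The component along e3 flips sign, others stay.
a = (-1, -5, -5)
a' = (-1, -5, 5)
a' = -1*e1 - 5*e2 + 5*e3


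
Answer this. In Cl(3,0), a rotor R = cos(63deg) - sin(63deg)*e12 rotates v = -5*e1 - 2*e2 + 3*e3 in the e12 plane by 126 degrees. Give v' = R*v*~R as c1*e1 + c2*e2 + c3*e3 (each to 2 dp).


Rotor R = cos(63deg) - sin(63deg)*e12
Rotation angle theta = 2 * 63 = 126 degrees in the e12 plane (e1 -> e2).
The component perpendicular to the plane (e3) is invariant: v'_3 = v3 = 3.00
cos(126deg) = -0.5878, sin(126deg) = 0.8090
v'_1 = v1*cos(theta) - v2*sin(theta) = -5*(-0.5878) - (-2)*0.8090 = 4.56
v'_2 = v1*sin(theta) + v2*cos(theta) = -5*0.8090 + (-2)*(-0.5878) = -2.87
v' = 4.56*e1 - 2.87*e2 + 3.00*e3


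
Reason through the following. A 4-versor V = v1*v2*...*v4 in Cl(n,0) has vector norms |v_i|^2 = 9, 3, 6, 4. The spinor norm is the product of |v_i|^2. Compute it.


Spinor norm N(V) = |v1|^2 * |v2|^2 * ... * |v4|^2
= 9 * 3 * 6 * 4
Running product: 9, 27, 162, 648
N(V) = 648


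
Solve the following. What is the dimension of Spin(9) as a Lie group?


Spin(n) double-covers SO(n); both have Lie algebra so(n) of dimension n(n-1)/2.
n = 9
n(n-1) = 9 * 8 = 72
dim Spin(9) = 72/2 = 36


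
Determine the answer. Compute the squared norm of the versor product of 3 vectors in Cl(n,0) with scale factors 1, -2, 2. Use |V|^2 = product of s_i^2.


Each vector v_i has |v_i|^2 = s_i^2
Squared scales: 1^2 = 1, (-2)^2 = 4, 2^2 = 4
|V|^2 = 1 * 4 * 4
= 16


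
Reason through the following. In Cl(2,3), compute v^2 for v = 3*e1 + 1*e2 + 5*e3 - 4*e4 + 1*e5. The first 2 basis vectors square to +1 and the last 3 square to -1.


v^2 = sum of c_i^2 * e_i^2
Positive signature terms (e_i^2 = +1): 3^2 + 1^2 = 10
Negative signature terms (e_j^2 = -1): 5^2 + (-4)^2 + 1^2 = 42
v^2 = 10 - 42 = -32


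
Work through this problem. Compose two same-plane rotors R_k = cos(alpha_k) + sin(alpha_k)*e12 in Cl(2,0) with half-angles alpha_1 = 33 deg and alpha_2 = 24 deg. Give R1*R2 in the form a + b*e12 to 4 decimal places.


Same-plane rotors commute and their half-angles add:
R1*R2 = cos(a1 + a2) + sin(a1 + a2)*e12.
a1 + a2 = 33 + 24 = 57 deg
cos(57 deg) = 0.5446
sin(57 deg) = 0.8387
R1*R2 = 0.5446 + 0.8387*e12


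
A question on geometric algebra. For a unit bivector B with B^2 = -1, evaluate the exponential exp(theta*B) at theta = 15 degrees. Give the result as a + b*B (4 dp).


For a unit bivector B with B^2 = -1, the exponential series gives
e^(theta*B) = cos(theta) + sin(theta)*B (the GA analogue of Euler's formula).
theta = 15 degrees = 0.261799 rad
cos(15 deg) = 0.9659
sin(15 deg) = 0.2588
exp(theta*B) = 0.9659 + 0.2588*B


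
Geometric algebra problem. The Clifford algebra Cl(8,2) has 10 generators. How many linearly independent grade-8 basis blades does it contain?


Number of grade-k basis blades in Cl(p,q) with n = p + q is C(n, k).
n = 8 + 2 = 10
C(10, 8) = 10! / (8! * 2!)
= 3628800 / (40320 * 2)
= 45


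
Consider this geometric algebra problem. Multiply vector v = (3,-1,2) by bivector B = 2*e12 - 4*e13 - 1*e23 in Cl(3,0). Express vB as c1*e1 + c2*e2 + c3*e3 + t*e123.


vB has grade-1 (vector) and grade-3 (trivector) parts: vB = (v _| B) + (v ^ B).
Vector part <vB>_1:
  e1: -v2*b12 - v3*b13 = -(-1)*(2) - (2)*(-4) = 10
  e2: v1*b12 - v3*b23 = (3)*(2) - (2)*(-1) = 8
  e3: v1*b13 + v2*b23 = (3)*(-4) + (-1)*(-1) = -11
Trivector part <vB>_3:
  e123: v1*b23 - v2*b13 + v3*b12 = (3)*(-1) - (-1)*(-4) + (2)*(2) = -3
vB = 10*e1 + 8*e2 - 11*e3 - 3*e123


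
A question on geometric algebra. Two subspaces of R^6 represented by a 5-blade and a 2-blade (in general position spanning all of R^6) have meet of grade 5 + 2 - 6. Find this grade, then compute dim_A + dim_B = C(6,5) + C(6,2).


Meet grade = grade(A) + grade(B) - n
= 5 + 2 - 6 = 1
C(6,5) = 6
C(6,2) = 15
dim_A + dim_B = 6 + 15 = 21


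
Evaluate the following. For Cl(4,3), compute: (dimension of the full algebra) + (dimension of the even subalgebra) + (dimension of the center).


n = 4 + 3 = 7
Total dim = 2^7 = 128
Even subalgebra dim = 2^6 = 64
n is odd, so center dim = 2
Sum = 128 + 64 + 2 = 194


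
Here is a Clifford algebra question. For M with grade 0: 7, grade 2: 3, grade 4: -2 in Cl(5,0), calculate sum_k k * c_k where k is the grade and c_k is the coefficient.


Grade-weighted sum = sum of grade_k * coefficient_k
0*7 = 0
2*3 = 6
4*(-2) = -8
Total = 0 + 6 + (-8) = -2


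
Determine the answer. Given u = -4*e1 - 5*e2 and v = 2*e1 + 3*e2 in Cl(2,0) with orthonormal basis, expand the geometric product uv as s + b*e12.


Expand: (-4*e1 - 5*e2)(2*e1 + 3*e2)
= (-4)*2*e1e1 + (-4)*3*e1e2 + (-5)*2*e2e1 + (-5)*3*e2e2
Using e1^2 = e2^2 = 1, e2e1 = -e1e2:
Scalar part s = (-4)*2 + (-5)*3 = -8 + (-15) = -23
Bivector part b = (-4)*3 - (-5)*2 = -12 - (-10) = -2
uv = -23 - 2*e12


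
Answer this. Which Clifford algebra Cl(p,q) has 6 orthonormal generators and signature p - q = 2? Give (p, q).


We need p + q = 6 and p - q = 2.
Adding: 2p = 6 + 2 = 8, so p = 4.
Then q = 6 - 4 = 2.
(p, q) = (4, 2)


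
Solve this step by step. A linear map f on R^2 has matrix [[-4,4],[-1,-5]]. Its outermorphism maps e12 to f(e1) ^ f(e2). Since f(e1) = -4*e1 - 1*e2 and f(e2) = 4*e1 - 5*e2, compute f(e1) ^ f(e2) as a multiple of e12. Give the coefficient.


The outermorphism of a linear map f sends e1^e2 to f(e1)^f(e2).
f(e1) = -4*e1 - 1*e2
f(e2) = 4*e1 - 5*e2
f(e1) ^ f(e2) = (-4*e1 - 1*e2) ^ (4*e1 - 5*e2)
= (-4)*(-5)*e12 + (-1)*4*e21
= (20 - (-4))*e12
= 24*e12
Coefficient = 24


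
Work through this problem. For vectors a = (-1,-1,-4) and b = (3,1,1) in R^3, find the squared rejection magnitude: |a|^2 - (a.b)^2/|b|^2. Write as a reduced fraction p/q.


|a|^2 = (-1)^2 + (-1)^2 + (-4)^2 = 18
|b|^2 = 3^2 + 1^2 + 1^2 = 11
a . b = (-1)*3 + (-1)*1 + (-4)*1 = -8
(a.b)^2 = (-8)^2 = 64
|rej|^2 = 18 - 64/11
= (198 - 64)/11
= 134/11
In lowest terms: 134/11


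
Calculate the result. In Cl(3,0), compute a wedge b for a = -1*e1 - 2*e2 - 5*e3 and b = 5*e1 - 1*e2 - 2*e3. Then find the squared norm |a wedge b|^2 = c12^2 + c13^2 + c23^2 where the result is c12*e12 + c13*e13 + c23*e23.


a wedge b = (a1*b2 - a2*b1)*e12 + (a1*b3 - a3*b1)*e13 + (a2*b3 - a3*b2)*e23
e12 coeff: (-1)*(-1) - (-2)*5 = 1 - (-10) = 11
e13 coeff: (-1)*(-2) - (-5)*5 = 2 - (-25) = 27
e23 coeff: (-2)*(-2) - (-5)*(-1) = 4 - 5 = -1
|a wedge b|^2 = 11^2 + 27^2 + (-1)^2
= 121 + 729 + 1
= 851


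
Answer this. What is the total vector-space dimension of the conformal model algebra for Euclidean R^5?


The conformal model of R^5 uses Cl(6,1): the 5 Euclidean generators plus two extra orthogonal generators e+ (e+^2 = +1) and e- (e-^2 = -1), from which the null vectors e0, einf are built.
Number of generators m = 5 + 2 = 7.
dim Cl(p,q) = 2^m = 2^7 = 128


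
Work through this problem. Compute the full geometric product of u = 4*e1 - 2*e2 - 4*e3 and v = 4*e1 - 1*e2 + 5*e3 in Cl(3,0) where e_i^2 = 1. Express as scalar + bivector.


In Cl(3,0): e_i^2 = 1, e_ie_j = -e_je_i for i != j.
Scalar part = u . v = 4*4 + (-2)*(-1) + (-4)*5
= 16 + 2 + (-20) = -2
e12 coeff = 4*(-1) - (-2)*4 = -4 - (-8) = 4
e13 coeff = 4*5 - (-4)*4 = 20 - (-16) = 36
e23 coeff = (-2)*5 - (-4)*(-1) = -10 - 4 = -14
uv = -2 + 4*e12 + 36*e13 - 14*e23


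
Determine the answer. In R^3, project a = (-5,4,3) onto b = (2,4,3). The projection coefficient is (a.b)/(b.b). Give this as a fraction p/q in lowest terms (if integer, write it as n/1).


Projection coefficient = (a . b) / (b . b)
a . b = (-5)*2 + 4*4 + 3*3
= -10 + 16 + 9 = 15
b . b = 2^2 + 4^2 + 3^2
= 4 + 16 + 9 = 29
Coefficient = 15/29
In lowest terms: 15/29


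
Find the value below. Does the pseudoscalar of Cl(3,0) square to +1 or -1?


The pseudoscalar I = e1...e_n (product of all n generators) of Cl(p,q) satisfies I^2 = (-1)^(q + n(n-1)/2).
p = 3, q = 0, n = p + q = 3
n(n-1)/2 = 3 * 2 / 2 = 3
Exponent = q + n(n-1)/2 = 0 + 3 = 3
I^2 = (-1)^3 = -1


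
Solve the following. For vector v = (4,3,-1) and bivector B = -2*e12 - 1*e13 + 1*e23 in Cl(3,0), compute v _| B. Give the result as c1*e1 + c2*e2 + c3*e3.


Left contraction v _| B = <vB>_1 (grade-1 part of the geometric product vB).
Using e1_|e12 = e2, e2_|e12 = -e1, e1_|e13 = e3, e3_|e13 = -e1, e2_|e23 = e3, e3_|e23 = -e2:
e1 coeff: -v2*b12 - v3*b13 = -(3)*(-2) - (-1)*(-1) = 5
e2 coeff: v1*b12 - v3*b23 = (4)*(-2) - (-1)*(1) = -7
e3 coeff: v1*b13 + v2*b23 = (4)*(-1) + (3)*(1) = -1
v _| B = 5*e1 - 7*e2 - 1*e3


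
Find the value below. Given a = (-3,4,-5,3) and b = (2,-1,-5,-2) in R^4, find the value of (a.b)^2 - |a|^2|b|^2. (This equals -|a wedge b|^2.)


a . b = (-3)*2 + 4*(-1) + (-5)*(-5) + 3*(-2)
= -6 + (-4) + 25 + (-6) = 9
|a|^2 = (-3)^2 + 4^2 + (-5)^2 + 3^2 = 59
|b|^2 = 2^2 + (-1)^2 + (-5)^2 + (-2)^2 = 34
(a.b)^2 = 9^2 = 81
|a|^2 * |b|^2 = 59 * 34 = 2006
Result = 81 - 2006 = -1925


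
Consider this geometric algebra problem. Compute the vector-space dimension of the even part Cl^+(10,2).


Even subalgebra dimension = 2^(n-1)
n = 10 + 2 = 12
2^(12 - 1) = 2^11 = 2048
Verification: sum of C(12,k) for even k = 1 + 66 + 495 + 924 + 495 + 66 + 1 = 2048
Result = 2048


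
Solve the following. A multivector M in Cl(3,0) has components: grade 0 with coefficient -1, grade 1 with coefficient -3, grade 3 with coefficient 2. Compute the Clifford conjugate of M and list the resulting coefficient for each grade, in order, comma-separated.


Clifford conjugate sign for grade k: (-1)^(k(k+1)/2)
Grade 0: (-1)^(0*1/2) = (-1)^0 = 1, coeff -1 -> -1
Grade 1: (-1)^(1*2/2) = (-1)^1 = -1, coeff -3 -> 3
Grade 3: (-1)^(3*4/2) = (-1)^6 = 1, coeff 2 -> 2
Conjugated coefficients: -1, 3, 2


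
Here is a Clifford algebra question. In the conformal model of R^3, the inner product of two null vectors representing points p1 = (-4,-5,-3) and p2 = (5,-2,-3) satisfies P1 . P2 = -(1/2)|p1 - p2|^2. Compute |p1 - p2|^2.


p1 - p2 = (-9, -3, 0)
|p1 - p2|^2 = (-9)^2 + (-3)^2 + 0^2
= 81 + 9 + 0
= 90


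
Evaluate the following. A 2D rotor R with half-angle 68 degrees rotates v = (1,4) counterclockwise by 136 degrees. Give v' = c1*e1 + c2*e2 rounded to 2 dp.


Rotor R = cos(68deg) - sin(68deg)*e12
Rotation angle theta = 2 * 68 = 136 degrees
v' = R*v*~R rotates v by theta.
cos(136deg) = -0.7193, sin(136deg) = 0.6947
v'_1 = 1*cos(136deg) - 4*sin(136deg)
= 1*(-0.7193) - 4*0.6947
= -3.50
v'_2 = 1*sin(136deg) + 4*cos(136deg)
= 1*0.6947 + 4*(-0.7193)
= -2.18
v' = -3.50*e1 - 2.18*e2


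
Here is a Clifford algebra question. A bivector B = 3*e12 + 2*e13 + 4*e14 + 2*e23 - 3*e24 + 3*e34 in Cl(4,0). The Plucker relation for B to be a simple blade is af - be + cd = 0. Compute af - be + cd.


Plucker relation: af - be + cd
a*f = 3*3 = 9
b*e = 2*(-3) = -6
c*d = 4*2 = 8
af - be + cd = 9 - (-6) + 8
= 23


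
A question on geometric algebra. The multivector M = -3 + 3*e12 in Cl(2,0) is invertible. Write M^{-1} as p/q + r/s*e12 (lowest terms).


M = -3 + 3*e12, where e12^2 = -1.
Since M commutes with its reverse ~M = a - b*e12, M * ~M = a^2 - b^2*e12^2 = a^2 + b^2.
So M^{-1} = ~M / (a^2 + b^2) = (a - b*e12)/(a^2 + b^2).
a^2 + b^2 = 9 + 9 = 18
Scalar part = -3/18 = -1/6
Bivector coeff = -3/18 = -1/6
M^{-1} = -1/6 - 1/6*e12


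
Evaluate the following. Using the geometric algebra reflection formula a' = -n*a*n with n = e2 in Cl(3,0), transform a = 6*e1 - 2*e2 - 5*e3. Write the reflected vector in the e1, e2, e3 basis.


Reflection formula: a' = -n*a*n, with n = e2 (unit vector, n^2 = 1).
For reflection through hyperplane perp to e2:
The component along e2 flips sign, others stay.
a = (6, -2, -5)
a' = (6, 2, -5)
a' = 6*e1 + 2*e2 - 5*e3


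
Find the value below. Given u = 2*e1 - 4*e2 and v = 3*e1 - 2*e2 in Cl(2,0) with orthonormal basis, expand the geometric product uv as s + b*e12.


Expand: (2*e1 - 4*e2)(3*e1 - 2*e2)
= 2*3*e1e1 + 2*(-2)*e1e2 + (-4)*3*e2e1 + (-4)*(-2)*e2e2
Using e1^2 = e2^2 = 1, e2e1 = -e1e2:
Scalar part s = 2*3 + (-4)*(-2) = 6 + 8 = 14
Bivector part b = 2*(-2) - (-4)*3 = -4 - (-12) = 8
uv = 14 + 8*e12


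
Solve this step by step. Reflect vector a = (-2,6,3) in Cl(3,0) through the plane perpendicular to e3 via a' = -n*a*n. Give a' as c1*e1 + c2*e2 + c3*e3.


Reflection formula: a' = -n*a*n, with n = e3 (unit vector, n^2 = 1).
For reflection through hyperplane perp to e3:
The component along e3 flips sign, others stay.
a = (-2, 6, 3)
a' = (-2, 6, -3)
a' = -2*e1 + 6*e2 - 3*e3


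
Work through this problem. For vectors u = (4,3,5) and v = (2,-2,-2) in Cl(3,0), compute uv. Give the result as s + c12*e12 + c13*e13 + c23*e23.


In Cl(3,0): e_i^2 = 1, e_ie_j = -e_je_i for i != j.
Scalar part = u . v = 4*2 + 3*(-2) + 5*(-2)
= 8 + (-6) + (-10) = -8
e12 coeff = 4*(-2) - 3*2 = -8 - 6 = -14
e13 coeff = 4*(-2) - 5*2 = -8 - 10 = -18
e23 coeff = 3*(-2) - 5*(-2) = -6 - (-10) = 4
uv = -8 - 14*e12 - 18*e13 + 4*e23


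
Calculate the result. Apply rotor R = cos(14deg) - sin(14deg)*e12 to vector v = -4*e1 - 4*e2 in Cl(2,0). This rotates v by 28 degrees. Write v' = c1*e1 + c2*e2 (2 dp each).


Rotor R = cos(14deg) - sin(14deg)*e12
Rotation angle theta = 2 * 14 = 28 degrees
v' = R*v*~R rotates v by theta.
cos(28deg) = 0.8829, sin(28deg) = 0.4695
v'_1 = -4*cos(28deg) - (-4)*sin(28deg)
= -4*0.8829 - (-4)*0.4695
= -1.65
v'_2 = -4*sin(28deg) + (-4)*cos(28deg)
= -4*0.4695 + (-4)*0.8829
= -5.41
v' = -1.65*e1 - 5.41*e2


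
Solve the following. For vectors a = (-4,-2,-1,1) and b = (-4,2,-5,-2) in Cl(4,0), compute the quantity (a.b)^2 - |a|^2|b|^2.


a . b = (-4)*(-4) + (-2)*2 + (-1)*(-5) + 1*(-2)
= 16 + (-4) + 5 + (-2) = 15
|a|^2 = (-4)^2 + (-2)^2 + (-1)^2 + 1^2 = 22
|b|^2 = (-4)^2 + 2^2 + (-5)^2 + (-2)^2 = 49
(a.b)^2 = 15^2 = 225
|a|^2 * |b|^2 = 22 * 49 = 1078
Result = 225 - 1078 = -853


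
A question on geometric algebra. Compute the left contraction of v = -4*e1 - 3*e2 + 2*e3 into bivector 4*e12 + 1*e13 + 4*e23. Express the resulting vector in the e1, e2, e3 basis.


Left contraction v _| B = <vB>_1 (grade-1 part of the geometric product vB).
Using e1_|e12 = e2, e2_|e12 = -e1, e1_|e13 = e3, e3_|e13 = -e1, e2_|e23 = e3, e3_|e23 = -e2:
e1 coeff: -v2*b12 - v3*b13 = -(-3)*(4) - (2)*(1) = 10
e2 coeff: v1*b12 - v3*b23 = (-4)*(4) - (2)*(4) = -24
e3 coeff: v1*b13 + v2*b23 = (-4)*(1) + (-3)*(4) = -16
v _| B = 10*e1 - 24*e2 - 16*e3


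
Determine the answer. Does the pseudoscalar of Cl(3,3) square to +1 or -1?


The pseudoscalar I = e1...e_n (product of all n generators) of Cl(p,q) satisfies I^2 = (-1)^(q + n(n-1)/2).
p = 3, q = 3, n = p + q = 6
n(n-1)/2 = 6 * 5 / 2 = 15
Exponent = q + n(n-1)/2 = 3 + 15 = 18
I^2 = (-1)^18 = +1


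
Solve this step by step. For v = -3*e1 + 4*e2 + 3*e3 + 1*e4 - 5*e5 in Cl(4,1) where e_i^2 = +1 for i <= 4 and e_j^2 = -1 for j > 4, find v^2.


v^2 = sum of c_i^2 * e_i^2
Positive signature terms (e_i^2 = +1): (-3)^2 + 4^2 + 3^2 + 1^2 = 35
Negative signature terms (e_j^2 = -1): (-5)^2 = 25
v^2 = 35 - 25 = 10


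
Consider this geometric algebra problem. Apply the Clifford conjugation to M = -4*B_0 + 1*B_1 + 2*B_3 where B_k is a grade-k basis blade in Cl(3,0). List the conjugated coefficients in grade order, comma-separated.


Clifford conjugate sign for grade k: (-1)^(k(k+1)/2)
Grade 0: (-1)^(0*1/2) = (-1)^0 = 1, coeff -4 -> -4
Grade 1: (-1)^(1*2/2) = (-1)^1 = -1, coeff 1 -> -1
Grade 3: (-1)^(3*4/2) = (-1)^6 = 1, coeff 2 -> 2
Conjugated coefficients: -4, -1, 2


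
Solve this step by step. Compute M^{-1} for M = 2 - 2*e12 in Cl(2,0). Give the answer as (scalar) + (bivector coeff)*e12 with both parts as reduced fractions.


M = 2 - 2*e12, where e12^2 = -1.
Since M commutes with its reverse ~M = a - b*e12, M * ~M = a^2 - b^2*e12^2 = a^2 + b^2.
So M^{-1} = ~M / (a^2 + b^2) = (a - b*e12)/(a^2 + b^2).
a^2 + b^2 = 4 + 4 = 8
Scalar part = 2/8 = 1/4
Bivector coeff = 2/8 = 1/4
M^{-1} = 1/4 + 1/4*e12


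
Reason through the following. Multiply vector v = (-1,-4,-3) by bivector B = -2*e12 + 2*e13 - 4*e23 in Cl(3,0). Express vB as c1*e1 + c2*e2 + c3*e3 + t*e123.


vB has grade-1 (vector) and grade-3 (trivector) parts: vB = (v _| B) + (v ^ B).
Vector part <vB>_1:
  e1: -v2*b12 - v3*b13 = -(-4)*(-2) - (-3)*(2) = -2
  e2: v1*b12 - v3*b23 = (-1)*(-2) - (-3)*(-4) = -10
  e3: v1*b13 + v2*b23 = (-1)*(2) + (-4)*(-4) = 14
Trivector part <vB>_3:
  e123: v1*b23 - v2*b13 + v3*b12 = (-1)*(-4) - (-4)*(2) + (-3)*(-2) = 18
vB = -2*e1 - 10*e2 + 14*e3 + 18*e123


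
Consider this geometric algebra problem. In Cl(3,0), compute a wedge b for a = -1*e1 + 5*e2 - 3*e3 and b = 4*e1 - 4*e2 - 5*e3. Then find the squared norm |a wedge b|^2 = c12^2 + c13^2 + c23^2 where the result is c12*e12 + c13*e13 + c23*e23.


a wedge b = (a1*b2 - a2*b1)*e12 + (a1*b3 - a3*b1)*e13 + (a2*b3 - a3*b2)*e23
e12 coeff: (-1)*(-4) - 5*4 = 4 - 20 = -16
e13 coeff: (-1)*(-5) - (-3)*4 = 5 - (-12) = 17
e23 coeff: 5*(-5) - (-3)*(-4) = -25 - 12 = -37
|a wedge b|^2 = (-16)^2 + 17^2 + (-37)^2
= 256 + 289 + 1369
= 1914


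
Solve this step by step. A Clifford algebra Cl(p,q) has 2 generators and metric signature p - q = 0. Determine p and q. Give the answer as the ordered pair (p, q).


We need p + q = 2 and p - q = 0.
Adding: 2p = 2 + 0 = 2, so p = 1.
Then q = 2 - 1 = 1.
(p, q) = (1, 1)


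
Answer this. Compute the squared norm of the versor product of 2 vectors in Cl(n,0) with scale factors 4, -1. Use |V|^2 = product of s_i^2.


Each vector v_i has |v_i|^2 = s_i^2
Squared scales: 4^2 = 16, (-1)^2 = 1
|V|^2 = 16 * 1
= 16


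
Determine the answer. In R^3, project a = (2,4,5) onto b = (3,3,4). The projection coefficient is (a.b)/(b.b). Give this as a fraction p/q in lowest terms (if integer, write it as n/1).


Projection coefficient = (a . b) / (b . b)
a . b = 2*3 + 4*3 + 5*4
= 6 + 12 + 20 = 38
b . b = 3^2 + 3^2 + 4^2
= 9 + 9 + 16 = 34
Coefficient = 38/34
In lowest terms: 19/17


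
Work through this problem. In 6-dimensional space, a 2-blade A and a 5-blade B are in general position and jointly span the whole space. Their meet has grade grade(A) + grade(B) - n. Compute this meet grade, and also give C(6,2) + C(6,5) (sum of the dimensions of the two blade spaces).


Meet grade = grade(A) + grade(B) - n
= 2 + 5 - 6 = 1
C(6,2) = 15
C(6,5) = 6
dim_A + dim_B = 15 + 6 = 21


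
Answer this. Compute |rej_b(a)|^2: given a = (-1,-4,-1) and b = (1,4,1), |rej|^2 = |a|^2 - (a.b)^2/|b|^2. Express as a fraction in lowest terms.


|a|^2 = (-1)^2 + (-4)^2 + (-1)^2 = 18
|b|^2 = 1^2 + 4^2 + 1^2 = 18
a . b = (-1)*1 + (-4)*4 + (-1)*1 = -18
(a.b)^2 = (-18)^2 = 324
|rej|^2 = 18 - 324/18
= (324 - 324)/18
= 0/18
In lowest terms: 0/1


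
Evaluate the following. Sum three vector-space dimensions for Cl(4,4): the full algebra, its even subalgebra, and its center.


n = 4 + 4 = 8
Total dim = 2^8 = 256
Even subalgebra dim = 2^7 = 128
n is even, so center dim = 1
Sum = 256 + 128 + 1 = 385


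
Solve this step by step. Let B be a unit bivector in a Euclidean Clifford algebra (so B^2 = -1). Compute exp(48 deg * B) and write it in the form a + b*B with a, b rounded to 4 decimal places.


For a unit bivector B with B^2 = -1, the exponential series gives
e^(theta*B) = cos(theta) + sin(theta)*B (the GA analogue of Euler's formula).
theta = 48 degrees = 0.837758 rad
cos(48 deg) = 0.6691
sin(48 deg) = 0.7431
exp(theta*B) = 0.6691 + 0.7431*B


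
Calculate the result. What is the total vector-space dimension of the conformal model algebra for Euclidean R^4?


The conformal model of R^4 uses Cl(5,1): the 4 Euclidean generators plus two extra orthogonal generators e+ (e+^2 = +1) and e- (e-^2 = -1), from which the null vectors e0, einf are built.
Number of generators m = 4 + 2 = 6.
dim Cl(p,q) = 2^m = 2^6 = 64


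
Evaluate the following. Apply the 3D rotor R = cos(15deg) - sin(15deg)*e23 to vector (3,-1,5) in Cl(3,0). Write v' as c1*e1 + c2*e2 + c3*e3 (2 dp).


Rotor R = cos(15deg) - sin(15deg)*e23
Rotation angle theta = 2 * 15 = 30 degrees in the e23 plane (e2 -> e3).
The component perpendicular to the plane (e1) is invariant: v'_1 = v1 = 3.00
cos(30deg) = 0.8660, sin(30deg) = 0.5000
v'_2 = v2*cos(theta) - v3*sin(theta) = -1*0.8660 - 5*0.5000 = -3.37
v'_3 = v2*sin(theta) + v3*cos(theta) = -1*0.5000 + 5*0.8660 = 3.83
v' = 3.00*e1 - 3.37*e2 + 3.83*e3


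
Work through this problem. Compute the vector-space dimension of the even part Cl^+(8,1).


Even subalgebra dimension = 2^(n-1)
n = 8 + 1 = 9
2^(9 - 1) = 2^8 = 256
Verification: sum of C(9,k) for even k = 1 + 36 + 126 + 84 + 9 = 256
Result = 256


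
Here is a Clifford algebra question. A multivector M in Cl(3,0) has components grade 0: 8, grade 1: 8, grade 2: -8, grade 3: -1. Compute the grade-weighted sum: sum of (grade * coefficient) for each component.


Grade-weighted sum = sum of grade_k * coefficient_k
0*8 = 0
1*8 = 8
2*(-8) = -16
3*(-1) = -3
Total = 0 + 8 + (-16) + (-3) = -11


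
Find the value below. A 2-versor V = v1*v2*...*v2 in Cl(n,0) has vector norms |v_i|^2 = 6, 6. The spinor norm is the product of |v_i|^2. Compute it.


Spinor norm N(V) = |v1|^2 * |v2|^2 * ... * |v2|^2
= 6 * 6
Running product: 6, 36
N(V) = 36


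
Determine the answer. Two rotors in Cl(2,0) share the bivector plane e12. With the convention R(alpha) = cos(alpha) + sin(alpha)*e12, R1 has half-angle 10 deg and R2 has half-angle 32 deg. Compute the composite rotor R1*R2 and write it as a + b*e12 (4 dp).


Same-plane rotors commute and their half-angles add:
R1*R2 = cos(a1 + a2) + sin(a1 + a2)*e12.
a1 + a2 = 10 + 32 = 42 deg
cos(42 deg) = 0.7431
sin(42 deg) = 0.6691
R1*R2 = 0.7431 + 0.6691*e12


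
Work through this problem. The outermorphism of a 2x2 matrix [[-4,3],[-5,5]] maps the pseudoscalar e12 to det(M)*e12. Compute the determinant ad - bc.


The outermorphism of a linear map f sends e1^e2 to f(e1)^f(e2).
f(e1) = -4*e1 - 5*e2
f(e2) = 3*e1 + 5*e2
f(e1) ^ f(e2) = (-4*e1 - 5*e2) ^ (3*e1 + 5*e2)
= (-4)*5*e12 + (-5)*3*e21
= (-20 - (-15))*e12
= -5*e12
Coefficient = -5


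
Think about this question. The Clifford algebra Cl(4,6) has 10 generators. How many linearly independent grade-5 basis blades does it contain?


Number of grade-k basis blades in Cl(p,q) with n = p + q is C(n, k).
n = 4 + 6 = 10
C(10, 5) = 10! / (5! * 5!)
= 3628800 / (120 * 120)
= 252


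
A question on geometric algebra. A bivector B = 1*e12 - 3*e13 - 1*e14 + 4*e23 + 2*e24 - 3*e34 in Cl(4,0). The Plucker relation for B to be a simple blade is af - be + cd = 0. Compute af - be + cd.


Plucker relation: af - be + cd
a*f = 1*(-3) = -3
b*e = (-3)*2 = -6
c*d = (-1)*4 = -4
af - be + cd = -3 - (-6) + (-4)
= -1


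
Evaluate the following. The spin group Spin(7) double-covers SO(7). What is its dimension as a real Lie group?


Spin(n) double-covers SO(n); both have Lie algebra so(n) of dimension n(n-1)/2.
n = 7
n(n-1) = 7 * 6 = 42
dim Spin(7) = 42/2 = 21


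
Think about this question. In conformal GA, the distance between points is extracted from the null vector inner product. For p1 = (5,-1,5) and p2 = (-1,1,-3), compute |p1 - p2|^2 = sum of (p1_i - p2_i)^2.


p1 - p2 = (6, -2, 8)
|p1 - p2|^2 = 6^2 + (-2)^2 + 8^2
= 36 + 4 + 64
= 104


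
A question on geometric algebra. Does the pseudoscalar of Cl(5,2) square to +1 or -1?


The pseudoscalar I = e1...e_n (product of all n generators) of Cl(p,q) satisfies I^2 = (-1)^(q + n(n-1)/2).
p = 5, q = 2, n = p + q = 7
n(n-1)/2 = 7 * 6 / 2 = 21
Exponent = q + n(n-1)/2 = 2 + 21 = 23
I^2 = (-1)^23 = -1


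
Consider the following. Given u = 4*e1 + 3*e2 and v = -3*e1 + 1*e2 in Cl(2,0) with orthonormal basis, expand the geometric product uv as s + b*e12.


Expand: (4*e1 + 3*e2)(-3*e1 + 1*e2)
= 4*(-3)*e1e1 + 4*1*e1e2 + 3*(-3)*e2e1 + 3*1*e2e2
Using e1^2 = e2^2 = 1, e2e1 = -e1e2:
Scalar part s = 4*(-3) + 3*1 = -12 + 3 = -9
Bivector part b = 4*1 - 3*(-3) = 4 - (-9) = 13
uv = -9 + 13*e12


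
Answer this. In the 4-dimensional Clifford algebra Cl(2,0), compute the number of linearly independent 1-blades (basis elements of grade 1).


Number of grade-k basis blades in Cl(p,q) with n = p + q is C(n, k).
n = 2 + 0 = 2
C(2, 1) = 2! / (1! * 1!)
= 2 / (1 * 1)
= 2


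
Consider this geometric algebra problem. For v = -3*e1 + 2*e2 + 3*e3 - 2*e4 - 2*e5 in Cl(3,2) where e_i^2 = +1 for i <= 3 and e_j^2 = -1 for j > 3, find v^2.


v^2 = sum of c_i^2 * e_i^2
Positive signature terms (e_i^2 = +1): (-3)^2 + 2^2 + 3^2 = 22
Negative signature terms (e_j^2 = -1): (-2)^2 + (-2)^2 = 8
v^2 = 22 - 8 = 14


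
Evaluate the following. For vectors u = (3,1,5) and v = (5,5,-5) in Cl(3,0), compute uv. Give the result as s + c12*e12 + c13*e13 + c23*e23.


In Cl(3,0): e_i^2 = 1, e_ie_j = -e_je_i for i != j.
Scalar part = u . v = 3*5 + 1*5 + 5*(-5)
= 15 + 5 + (-25) = -5
e12 coeff = 3*5 - 1*5 = 15 - 5 = 10
e13 coeff = 3*(-5) - 5*5 = -15 - 25 = -40
e23 coeff = 1*(-5) - 5*5 = -5 - 25 = -30
uv = -5 + 10*e12 - 40*e13 - 30*e23


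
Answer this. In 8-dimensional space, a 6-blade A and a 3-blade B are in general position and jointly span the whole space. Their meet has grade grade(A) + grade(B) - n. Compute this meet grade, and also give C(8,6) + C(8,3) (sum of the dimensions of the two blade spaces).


Meet grade = grade(A) + grade(B) - n
= 6 + 3 - 8 = 1
C(8,6) = 28
C(8,3) = 56
dim_A + dim_B = 28 + 56 = 84


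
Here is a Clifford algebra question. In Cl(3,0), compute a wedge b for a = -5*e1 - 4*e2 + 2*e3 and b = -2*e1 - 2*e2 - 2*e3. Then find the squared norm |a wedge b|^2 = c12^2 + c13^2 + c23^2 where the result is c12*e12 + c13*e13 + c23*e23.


a wedge b = (a1*b2 - a2*b1)*e12 + (a1*b3 - a3*b1)*e13 + (a2*b3 - a3*b2)*e23
e12 coeff: (-5)*(-2) - (-4)*(-2) = 10 - 8 = 2
e13 coeff: (-5)*(-2) - 2*(-2) = 10 - (-4) = 14
e23 coeff: (-4)*(-2) - 2*(-2) = 8 - (-4) = 12
|a wedge b|^2 = 2^2 + 14^2 + 12^2
= 4 + 196 + 144
= 344


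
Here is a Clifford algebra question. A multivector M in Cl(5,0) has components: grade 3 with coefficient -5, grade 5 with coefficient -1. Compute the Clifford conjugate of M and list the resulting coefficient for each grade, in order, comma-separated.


Clifford conjugate sign for grade k: (-1)^(k(k+1)/2)
Grade 3: (-1)^(3*4/2) = (-1)^6 = 1, coeff -5 -> -5
Grade 5: (-1)^(5*6/2) = (-1)^15 = -1, coeff -1 -> 1
Conjugated coefficients: -5, 1


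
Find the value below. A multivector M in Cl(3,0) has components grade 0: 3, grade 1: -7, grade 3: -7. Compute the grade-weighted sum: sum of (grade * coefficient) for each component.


Grade-weighted sum = sum of grade_k * coefficient_k
0*3 = 0
1*(-7) = -7
3*(-7) = -21
Total = 0 + (-7) + (-21) = -28


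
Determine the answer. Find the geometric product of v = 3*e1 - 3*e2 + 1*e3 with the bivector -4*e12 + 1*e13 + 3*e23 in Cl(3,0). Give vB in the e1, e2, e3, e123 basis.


vB has grade-1 (vector) and grade-3 (trivector) parts: vB = (v _| B) + (v ^ B).
Vector part <vB>_1:
  e1: -v2*b12 - v3*b13 = -(-3)*(-4) - (1)*(1) = -13
  e2: v1*b12 - v3*b23 = (3)*(-4) - (1)*(3) = -15
  e3: v1*b13 + v2*b23 = (3)*(1) + (-3)*(3) = -6
Trivector part <vB>_3:
  e123: v1*b23 - v2*b13 + v3*b12 = (3)*(3) - (-3)*(1) + (1)*(-4) = 8
vB = -13*e1 - 15*e2 - 6*e3 + 8*e123


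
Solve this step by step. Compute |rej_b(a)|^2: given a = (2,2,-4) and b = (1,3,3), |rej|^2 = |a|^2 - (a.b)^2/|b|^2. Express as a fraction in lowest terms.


|a|^2 = 2^2 + 2^2 + (-4)^2 = 24
|b|^2 = 1^2 + 3^2 + 3^2 = 19
a . b = 2*1 + 2*3 + (-4)*3 = -4
(a.b)^2 = (-4)^2 = 16
|rej|^2 = 24 - 16/19
= (456 - 16)/19
= 440/19
In lowest terms: 440/19


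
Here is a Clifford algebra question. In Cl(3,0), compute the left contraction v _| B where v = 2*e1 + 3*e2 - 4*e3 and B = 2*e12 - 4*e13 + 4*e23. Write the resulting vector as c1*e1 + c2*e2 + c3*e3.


Left contraction v _| B = <vB>_1 (grade-1 part of the geometric product vB).
Using e1_|e12 = e2, e2_|e12 = -e1, e1_|e13 = e3, e3_|e13 = -e1, e2_|e23 = e3, e3_|e23 = -e2:
e1 coeff: -v2*b12 - v3*b13 = -(3)*(2) - (-4)*(-4) = -22
e2 coeff: v1*b12 - v3*b23 = (2)*(2) - (-4)*(4) = 20
e3 coeff: v1*b13 + v2*b23 = (2)*(-4) + (3)*(4) = 4
v _| B = -22*e1 + 20*e2 + 4*e3


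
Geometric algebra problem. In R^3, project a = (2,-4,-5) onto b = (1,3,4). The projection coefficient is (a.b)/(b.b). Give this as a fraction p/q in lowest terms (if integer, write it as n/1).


Projection coefficient = (a . b) / (b . b)
a . b = 2*1 + (-4)*3 + (-5)*4
= 2 + (-12) + (-20) = -30
b . b = 1^2 + 3^2 + 4^2
= 1 + 9 + 16 = 26
Coefficient = -30/26
In lowest terms: -15/13
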